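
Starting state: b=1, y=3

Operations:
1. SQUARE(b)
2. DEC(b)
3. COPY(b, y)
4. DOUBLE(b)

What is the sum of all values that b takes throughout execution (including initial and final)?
11

Values of b at each step:
Initial: b = 1
After step 1: b = 1
After step 2: b = 0
After step 3: b = 3
After step 4: b = 6
Sum = 1 + 1 + 0 + 3 + 6 = 11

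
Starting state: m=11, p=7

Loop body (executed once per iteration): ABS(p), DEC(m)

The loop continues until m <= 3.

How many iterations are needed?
8

Tracing iterations:
Initial: m=11, p=7
After iteration 1: m=10, p=7
After iteration 2: m=9, p=7
After iteration 3: m=8, p=7
After iteration 4: m=7, p=7
After iteration 5: m=6, p=7
After iteration 6: m=5, p=7
After iteration 7: m=4, p=7
After iteration 8: m=3, p=7
m <= 3 now holds, so the loop exits after 8 iterations.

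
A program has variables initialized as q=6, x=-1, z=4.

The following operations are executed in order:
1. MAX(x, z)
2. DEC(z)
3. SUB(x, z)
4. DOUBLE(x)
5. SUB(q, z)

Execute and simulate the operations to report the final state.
{q: 3, x: 2, z: 3}

Step-by-step execution:
Initial: q=6, x=-1, z=4
After step 1 (MAX(x, z)): q=6, x=4, z=4
After step 2 (DEC(z)): q=6, x=4, z=3
After step 3 (SUB(x, z)): q=6, x=1, z=3
After step 4 (DOUBLE(x)): q=6, x=2, z=3
After step 5 (SUB(q, z)): q=3, x=2, z=3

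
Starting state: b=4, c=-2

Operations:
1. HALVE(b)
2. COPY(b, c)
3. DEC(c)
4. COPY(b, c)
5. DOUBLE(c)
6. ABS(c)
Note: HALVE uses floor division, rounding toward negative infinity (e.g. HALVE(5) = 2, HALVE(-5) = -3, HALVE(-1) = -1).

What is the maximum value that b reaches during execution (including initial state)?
4

Values of b at each step:
Initial: b = 4 ← maximum
After step 1: b = 2
After step 2: b = -2
After step 3: b = -2
After step 4: b = -3
After step 5: b = -3
After step 6: b = -3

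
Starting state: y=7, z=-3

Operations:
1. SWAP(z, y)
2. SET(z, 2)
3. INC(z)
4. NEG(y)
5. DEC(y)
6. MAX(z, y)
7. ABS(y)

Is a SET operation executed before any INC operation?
Yes

First SET: step 2
First INC: step 3
Since 2 < 3, SET comes first.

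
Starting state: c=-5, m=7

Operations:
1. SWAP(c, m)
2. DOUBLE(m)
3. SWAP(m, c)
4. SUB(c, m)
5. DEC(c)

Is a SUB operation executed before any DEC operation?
Yes

First SUB: step 4
First DEC: step 5
Since 4 < 5, SUB comes first.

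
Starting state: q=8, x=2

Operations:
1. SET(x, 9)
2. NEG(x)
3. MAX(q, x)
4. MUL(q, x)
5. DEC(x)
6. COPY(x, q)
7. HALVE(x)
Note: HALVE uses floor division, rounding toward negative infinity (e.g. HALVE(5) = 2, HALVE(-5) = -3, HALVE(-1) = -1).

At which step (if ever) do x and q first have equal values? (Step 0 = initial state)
Step 6

x and q first become equal after step 6.

Comparing values at each step:
Initial: x=2, q=8
After step 1: x=9, q=8
After step 2: x=-9, q=8
After step 3: x=-9, q=8
After step 4: x=-9, q=-72
After step 5: x=-10, q=-72
After step 6: x=-72, q=-72 ← equal!
After step 7: x=-36, q=-72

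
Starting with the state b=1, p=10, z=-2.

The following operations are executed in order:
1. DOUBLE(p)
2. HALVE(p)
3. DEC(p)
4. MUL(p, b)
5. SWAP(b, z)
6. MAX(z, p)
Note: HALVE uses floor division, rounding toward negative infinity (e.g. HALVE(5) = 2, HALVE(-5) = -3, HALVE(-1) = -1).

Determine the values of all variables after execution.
{b: -2, p: 9, z: 9}

Step-by-step execution:
Initial: b=1, p=10, z=-2
After step 1 (DOUBLE(p)): b=1, p=20, z=-2
After step 2 (HALVE(p)): b=1, p=10, z=-2
After step 3 (DEC(p)): b=1, p=9, z=-2
After step 4 (MUL(p, b)): b=1, p=9, z=-2
After step 5 (SWAP(b, z)): b=-2, p=9, z=1
After step 6 (MAX(z, p)): b=-2, p=9, z=9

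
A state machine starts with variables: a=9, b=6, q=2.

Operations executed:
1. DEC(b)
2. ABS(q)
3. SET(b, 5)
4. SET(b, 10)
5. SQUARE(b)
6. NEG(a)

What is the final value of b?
b = 100

Tracing execution:
Step 1: DEC(b) → b = 5
Step 2: ABS(q) → b = 5
Step 3: SET(b, 5) → b = 5
Step 4: SET(b, 10) → b = 10
Step 5: SQUARE(b) → b = 100
Step 6: NEG(a) → b = 100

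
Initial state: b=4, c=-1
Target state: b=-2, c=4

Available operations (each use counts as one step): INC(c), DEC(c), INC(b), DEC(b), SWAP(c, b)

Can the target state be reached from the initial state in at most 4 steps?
Yes

Path (2 steps): DEC(c) → SWAP(c, b)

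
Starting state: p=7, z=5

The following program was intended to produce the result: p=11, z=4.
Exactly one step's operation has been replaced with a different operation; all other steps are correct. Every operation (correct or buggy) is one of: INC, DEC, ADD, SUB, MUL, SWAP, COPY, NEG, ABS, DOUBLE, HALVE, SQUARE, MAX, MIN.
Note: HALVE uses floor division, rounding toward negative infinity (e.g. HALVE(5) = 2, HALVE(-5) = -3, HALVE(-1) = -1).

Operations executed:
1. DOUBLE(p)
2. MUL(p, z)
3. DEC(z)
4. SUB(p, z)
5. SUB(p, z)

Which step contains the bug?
Step 2

Trace with buggy code:
Initial: p=7, z=5
After step 1: p=14, z=5
After step 2: p=70, z=5
After step 3: p=70, z=4
After step 4: p=66, z=4
After step 5: p=62, z=4
Actual final p=62, z=4 ≠ expected p=11, z=4.
Step 2 is the only position where a single-operation replacement can produce the expected result.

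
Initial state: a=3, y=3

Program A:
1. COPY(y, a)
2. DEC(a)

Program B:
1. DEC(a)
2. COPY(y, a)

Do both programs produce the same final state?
No

Program A final state: a=2, y=3
Program B final state: a=2, y=2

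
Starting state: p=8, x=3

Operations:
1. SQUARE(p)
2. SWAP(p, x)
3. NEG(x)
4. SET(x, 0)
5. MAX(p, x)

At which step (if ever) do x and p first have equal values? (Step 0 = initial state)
Never

x and p never become equal during execution.

Comparing values at each step:
Initial: x=3, p=8
After step 1: x=3, p=64
After step 2: x=64, p=3
After step 3: x=-64, p=3
After step 4: x=0, p=3
After step 5: x=0, p=3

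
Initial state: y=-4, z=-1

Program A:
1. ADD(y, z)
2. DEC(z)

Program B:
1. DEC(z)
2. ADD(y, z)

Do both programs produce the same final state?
No

Program A final state: y=-5, z=-2
Program B final state: y=-6, z=-2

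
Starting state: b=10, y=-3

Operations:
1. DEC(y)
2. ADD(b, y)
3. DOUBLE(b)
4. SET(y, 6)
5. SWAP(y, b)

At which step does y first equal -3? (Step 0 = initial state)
Step 0

Tracing y:
Initial: y = -3 ← first occurrence
After step 1: y = -4
After step 2: y = -4
After step 3: y = -4
After step 4: y = 6
After step 5: y = 12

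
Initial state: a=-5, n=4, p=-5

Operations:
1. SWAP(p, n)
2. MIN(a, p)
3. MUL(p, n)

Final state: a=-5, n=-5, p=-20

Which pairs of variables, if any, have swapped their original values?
None

Comparing initial and final values:
p: -5 → -20
n: 4 → -5
a: -5 → -5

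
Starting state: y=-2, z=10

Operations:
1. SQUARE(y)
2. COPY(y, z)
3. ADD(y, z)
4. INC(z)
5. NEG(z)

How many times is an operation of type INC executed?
1

Counting INC operations:
Step 4: INC(z) ← INC
Total: 1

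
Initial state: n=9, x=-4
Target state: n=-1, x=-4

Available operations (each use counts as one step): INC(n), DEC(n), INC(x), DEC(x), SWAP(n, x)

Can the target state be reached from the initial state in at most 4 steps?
No

The target state cannot be reached within 4 steps.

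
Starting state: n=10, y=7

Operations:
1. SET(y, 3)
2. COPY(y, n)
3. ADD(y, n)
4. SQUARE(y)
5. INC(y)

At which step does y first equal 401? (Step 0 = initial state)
Step 5

Tracing y:
Initial: y = 7
After step 1: y = 3
After step 2: y = 10
After step 3: y = 20
After step 4: y = 400
After step 5: y = 401 ← first occurrence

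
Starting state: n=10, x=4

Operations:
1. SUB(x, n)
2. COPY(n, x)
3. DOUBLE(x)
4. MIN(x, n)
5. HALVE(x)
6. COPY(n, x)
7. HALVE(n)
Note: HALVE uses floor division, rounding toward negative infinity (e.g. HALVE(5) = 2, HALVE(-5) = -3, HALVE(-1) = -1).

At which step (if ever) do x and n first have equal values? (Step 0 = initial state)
Step 2

x and n first become equal after step 2.

Comparing values at each step:
Initial: x=4, n=10
After step 1: x=-6, n=10
After step 2: x=-6, n=-6 ← equal!
After step 3: x=-12, n=-6
After step 4: x=-12, n=-6
After step 5: x=-6, n=-6 ← equal!
After step 6: x=-6, n=-6 ← equal!
After step 7: x=-6, n=-3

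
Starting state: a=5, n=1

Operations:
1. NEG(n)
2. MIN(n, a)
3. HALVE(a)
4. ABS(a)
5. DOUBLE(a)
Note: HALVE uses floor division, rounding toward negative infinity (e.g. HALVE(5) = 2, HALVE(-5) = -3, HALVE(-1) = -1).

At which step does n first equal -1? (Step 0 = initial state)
Step 1

Tracing n:
Initial: n = 1
After step 1: n = -1 ← first occurrence
After step 2: n = -1
After step 3: n = -1
After step 4: n = -1
After step 5: n = -1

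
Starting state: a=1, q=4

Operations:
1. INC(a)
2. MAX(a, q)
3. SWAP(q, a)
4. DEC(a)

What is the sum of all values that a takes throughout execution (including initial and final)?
14

Values of a at each step:
Initial: a = 1
After step 1: a = 2
After step 2: a = 4
After step 3: a = 4
After step 4: a = 3
Sum = 1 + 2 + 4 + 4 + 3 = 14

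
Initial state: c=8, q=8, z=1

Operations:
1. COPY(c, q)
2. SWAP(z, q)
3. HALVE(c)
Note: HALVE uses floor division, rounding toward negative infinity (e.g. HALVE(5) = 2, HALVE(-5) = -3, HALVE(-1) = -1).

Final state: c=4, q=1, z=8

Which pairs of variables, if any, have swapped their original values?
(q, z)

Comparing initial and final values:
c: 8 → 4
q: 8 → 1
z: 1 → 8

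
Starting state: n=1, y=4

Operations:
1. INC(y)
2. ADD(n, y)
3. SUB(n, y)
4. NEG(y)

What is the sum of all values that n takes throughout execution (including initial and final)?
10

Values of n at each step:
Initial: n = 1
After step 1: n = 1
After step 2: n = 6
After step 3: n = 1
After step 4: n = 1
Sum = 1 + 1 + 6 + 1 + 1 = 10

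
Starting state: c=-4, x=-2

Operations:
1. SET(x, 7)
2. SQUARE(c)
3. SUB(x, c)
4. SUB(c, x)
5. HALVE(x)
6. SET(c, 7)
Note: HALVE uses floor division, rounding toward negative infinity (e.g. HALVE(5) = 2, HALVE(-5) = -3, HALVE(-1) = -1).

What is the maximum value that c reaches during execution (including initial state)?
25

Values of c at each step:
Initial: c = -4
After step 1: c = -4
After step 2: c = 16
After step 3: c = 16
After step 4: c = 25 ← maximum
After step 5: c = 25
After step 6: c = 7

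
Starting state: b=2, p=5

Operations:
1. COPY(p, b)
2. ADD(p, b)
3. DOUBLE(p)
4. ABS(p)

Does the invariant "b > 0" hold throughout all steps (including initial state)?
Yes

The invariant holds at every step.

State at each step:
Initial: b=2, p=5
After step 1: b=2, p=2
After step 2: b=2, p=4
After step 3: b=2, p=8
After step 4: b=2, p=8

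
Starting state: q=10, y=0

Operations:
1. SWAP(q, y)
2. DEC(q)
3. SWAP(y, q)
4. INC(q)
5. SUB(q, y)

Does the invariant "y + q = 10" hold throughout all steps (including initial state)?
No, violated after step 2

The invariant is violated after step 2.

State at each step:
Initial: q=10, y=0
After step 1: q=0, y=10
After step 2: q=-1, y=10
After step 3: q=10, y=-1
After step 4: q=11, y=-1
After step 5: q=12, y=-1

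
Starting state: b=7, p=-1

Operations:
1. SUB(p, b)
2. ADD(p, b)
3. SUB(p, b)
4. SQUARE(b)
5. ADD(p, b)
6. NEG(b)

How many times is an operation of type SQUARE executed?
1

Counting SQUARE operations:
Step 4: SQUARE(b) ← SQUARE
Total: 1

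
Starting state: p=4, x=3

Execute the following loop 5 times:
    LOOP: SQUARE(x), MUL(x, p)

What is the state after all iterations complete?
p=4, x=8545547296791713027842210491531264

Iteration trace:
Start: p=4, x=3
After iteration 1: p=4, x=36
After iteration 2: p=4, x=5184
After iteration 3: p=4, x=107495424
After iteration 4: p=4, x=46221064723759104
After iteration 5: p=4, x=8545547296791713027842210491531264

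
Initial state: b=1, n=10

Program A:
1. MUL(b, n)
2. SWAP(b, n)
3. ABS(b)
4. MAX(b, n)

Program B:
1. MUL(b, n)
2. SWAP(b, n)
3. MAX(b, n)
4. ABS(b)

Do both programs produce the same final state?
Yes

Program A final state: b=10, n=10
Program B final state: b=10, n=10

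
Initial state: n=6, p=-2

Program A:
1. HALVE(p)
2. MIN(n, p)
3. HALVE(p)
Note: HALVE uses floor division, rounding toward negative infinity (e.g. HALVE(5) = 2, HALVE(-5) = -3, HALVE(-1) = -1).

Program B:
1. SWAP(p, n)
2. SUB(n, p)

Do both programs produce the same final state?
No

Program A final state: n=-1, p=-1
Program B final state: n=-8, p=6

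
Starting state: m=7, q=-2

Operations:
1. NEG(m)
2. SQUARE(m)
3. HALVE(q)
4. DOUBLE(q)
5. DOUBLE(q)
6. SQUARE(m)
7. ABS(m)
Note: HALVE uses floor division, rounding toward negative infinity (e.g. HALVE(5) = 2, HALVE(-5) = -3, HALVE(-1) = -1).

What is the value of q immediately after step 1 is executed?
q = -2

Tracing q through execution:
Initial: q = -2
After step 1 (NEG(m)): q = -2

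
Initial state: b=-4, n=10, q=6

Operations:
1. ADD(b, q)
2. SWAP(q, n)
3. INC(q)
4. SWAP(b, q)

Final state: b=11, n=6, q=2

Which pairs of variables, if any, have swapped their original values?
None

Comparing initial and final values:
b: -4 → 11
n: 10 → 6
q: 6 → 2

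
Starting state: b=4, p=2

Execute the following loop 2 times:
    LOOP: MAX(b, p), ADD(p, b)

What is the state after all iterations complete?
b=6, p=12

Iteration trace:
Start: b=4, p=2
After iteration 1: b=4, p=6
After iteration 2: b=6, p=12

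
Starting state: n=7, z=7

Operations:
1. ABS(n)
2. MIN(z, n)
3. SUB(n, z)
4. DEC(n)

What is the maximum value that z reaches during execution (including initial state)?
7

Values of z at each step:
Initial: z = 7 ← maximum
After step 1: z = 7
After step 2: z = 7
After step 3: z = 7
After step 4: z = 7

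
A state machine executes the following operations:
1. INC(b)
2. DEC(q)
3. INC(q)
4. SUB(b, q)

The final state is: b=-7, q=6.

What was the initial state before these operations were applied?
b=-2, q=6

Working backwards:
Final state: b=-7, q=6
Before step 4 (SUB(b, q)): b=-1, q=6
Before step 3 (INC(q)): b=-1, q=5
Before step 2 (DEC(q)): b=-1, q=6
Before step 1 (INC(b)): b=-2, q=6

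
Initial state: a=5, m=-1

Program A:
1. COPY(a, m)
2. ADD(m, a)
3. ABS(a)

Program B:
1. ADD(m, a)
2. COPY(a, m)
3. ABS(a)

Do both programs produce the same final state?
No

Program A final state: a=1, m=-2
Program B final state: a=4, m=4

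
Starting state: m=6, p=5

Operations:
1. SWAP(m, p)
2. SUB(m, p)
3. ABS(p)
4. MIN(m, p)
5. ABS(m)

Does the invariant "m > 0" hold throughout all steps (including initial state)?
No, violated after step 2

The invariant is violated after step 2.

State at each step:
Initial: m=6, p=5
After step 1: m=5, p=6
After step 2: m=-1, p=6
After step 3: m=-1, p=6
After step 4: m=-1, p=6
After step 5: m=1, p=6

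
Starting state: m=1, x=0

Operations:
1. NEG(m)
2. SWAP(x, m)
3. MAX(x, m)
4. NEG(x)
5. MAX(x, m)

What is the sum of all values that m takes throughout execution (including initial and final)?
0

Values of m at each step:
Initial: m = 1
After step 1: m = -1
After step 2: m = 0
After step 3: m = 0
After step 4: m = 0
After step 5: m = 0
Sum = 1 + -1 + 0 + 0 + 0 + 0 = 0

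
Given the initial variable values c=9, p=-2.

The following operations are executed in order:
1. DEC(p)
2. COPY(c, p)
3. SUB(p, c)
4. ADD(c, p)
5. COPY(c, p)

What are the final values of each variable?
{c: 0, p: 0}

Step-by-step execution:
Initial: c=9, p=-2
After step 1 (DEC(p)): c=9, p=-3
After step 2 (COPY(c, p)): c=-3, p=-3
After step 3 (SUB(p, c)): c=-3, p=0
After step 4 (ADD(c, p)): c=-3, p=0
After step 5 (COPY(c, p)): c=0, p=0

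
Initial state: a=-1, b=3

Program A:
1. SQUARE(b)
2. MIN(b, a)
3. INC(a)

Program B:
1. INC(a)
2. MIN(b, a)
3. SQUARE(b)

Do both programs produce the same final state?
No

Program A final state: a=0, b=-1
Program B final state: a=0, b=0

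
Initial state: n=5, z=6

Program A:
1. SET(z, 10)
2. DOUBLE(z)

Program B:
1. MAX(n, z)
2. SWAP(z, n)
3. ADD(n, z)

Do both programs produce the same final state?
No

Program A final state: n=5, z=20
Program B final state: n=12, z=6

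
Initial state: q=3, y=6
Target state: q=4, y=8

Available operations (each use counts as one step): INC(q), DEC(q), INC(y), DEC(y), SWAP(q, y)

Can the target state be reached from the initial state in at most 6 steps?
Yes

Path (3 steps): INC(q) → INC(y) → INC(y)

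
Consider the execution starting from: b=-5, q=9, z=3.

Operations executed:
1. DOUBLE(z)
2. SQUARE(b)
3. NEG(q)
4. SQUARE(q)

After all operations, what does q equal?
q = 81

Tracing execution:
Step 1: DOUBLE(z) → q = 9
Step 2: SQUARE(b) → q = 9
Step 3: NEG(q) → q = -9
Step 4: SQUARE(q) → q = 81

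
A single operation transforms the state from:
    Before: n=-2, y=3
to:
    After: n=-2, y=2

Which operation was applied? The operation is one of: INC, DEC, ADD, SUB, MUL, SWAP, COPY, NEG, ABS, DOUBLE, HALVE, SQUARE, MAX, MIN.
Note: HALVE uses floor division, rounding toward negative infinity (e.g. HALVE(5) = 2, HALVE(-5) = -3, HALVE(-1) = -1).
DEC(y)

Analyzing the change:
Before: n=-2, y=3
After: n=-2, y=2
Variable y changed from 3 to 2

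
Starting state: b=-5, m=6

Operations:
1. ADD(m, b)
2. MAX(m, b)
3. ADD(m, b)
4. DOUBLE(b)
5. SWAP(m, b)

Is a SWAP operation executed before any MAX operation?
No

First SWAP: step 5
First MAX: step 2
Since 5 > 2, MAX comes first.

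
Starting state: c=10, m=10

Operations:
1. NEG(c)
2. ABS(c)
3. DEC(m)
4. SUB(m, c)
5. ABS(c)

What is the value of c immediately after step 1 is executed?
c = -10

Tracing c through execution:
Initial: c = 10
After step 1 (NEG(c)): c = -10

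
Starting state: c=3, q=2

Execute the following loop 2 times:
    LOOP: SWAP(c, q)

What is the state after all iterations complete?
c=3, q=2

Iteration trace:
Start: c=3, q=2
After iteration 1: c=2, q=3
After iteration 2: c=3, q=2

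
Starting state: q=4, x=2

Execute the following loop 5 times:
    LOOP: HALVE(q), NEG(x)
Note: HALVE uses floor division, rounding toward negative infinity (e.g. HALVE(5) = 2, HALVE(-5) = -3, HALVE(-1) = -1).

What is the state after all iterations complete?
q=0, x=-2

Iteration trace:
Start: q=4, x=2
After iteration 1: q=2, x=-2
After iteration 2: q=1, x=2
After iteration 3: q=0, x=-2
After iteration 4: q=0, x=2
After iteration 5: q=0, x=-2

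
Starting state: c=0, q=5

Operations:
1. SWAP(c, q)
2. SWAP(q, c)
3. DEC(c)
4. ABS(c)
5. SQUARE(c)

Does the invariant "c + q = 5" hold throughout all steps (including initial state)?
No, violated after step 3

The invariant is violated after step 3.

State at each step:
Initial: c=0, q=5
After step 1: c=5, q=0
After step 2: c=0, q=5
After step 3: c=-1, q=5
After step 4: c=1, q=5
After step 5: c=1, q=5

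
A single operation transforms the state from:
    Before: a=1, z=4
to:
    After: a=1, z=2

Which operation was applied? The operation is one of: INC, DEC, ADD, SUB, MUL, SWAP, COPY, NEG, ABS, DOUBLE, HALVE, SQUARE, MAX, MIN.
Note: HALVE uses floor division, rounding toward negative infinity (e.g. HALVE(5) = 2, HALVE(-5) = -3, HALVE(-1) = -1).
HALVE(z)

Analyzing the change:
Before: a=1, z=4
After: a=1, z=2
Variable z changed from 4 to 2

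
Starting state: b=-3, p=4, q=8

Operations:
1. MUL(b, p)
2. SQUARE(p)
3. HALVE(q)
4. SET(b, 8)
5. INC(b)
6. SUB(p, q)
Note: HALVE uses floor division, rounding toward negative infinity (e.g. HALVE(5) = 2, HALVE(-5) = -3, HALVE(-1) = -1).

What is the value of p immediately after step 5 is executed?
p = 16

Tracing p through execution:
Initial: p = 4
After step 1 (MUL(b, p)): p = 4
After step 2 (SQUARE(p)): p = 16
After step 3 (HALVE(q)): p = 16
After step 4 (SET(b, 8)): p = 16
After step 5 (INC(b)): p = 16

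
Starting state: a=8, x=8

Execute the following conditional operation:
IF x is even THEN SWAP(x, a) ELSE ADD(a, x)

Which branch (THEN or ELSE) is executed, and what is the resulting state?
Branch: THEN, Final state: a=8, x=8

Evaluating condition: x is even
Condition is True, so THEN branch executes
After SWAP(x, a): a=8, x=8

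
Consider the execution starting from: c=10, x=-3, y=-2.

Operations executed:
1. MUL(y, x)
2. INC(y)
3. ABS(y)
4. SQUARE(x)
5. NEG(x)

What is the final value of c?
c = 10

Tracing execution:
Step 1: MUL(y, x) → c = 10
Step 2: INC(y) → c = 10
Step 3: ABS(y) → c = 10
Step 4: SQUARE(x) → c = 10
Step 5: NEG(x) → c = 10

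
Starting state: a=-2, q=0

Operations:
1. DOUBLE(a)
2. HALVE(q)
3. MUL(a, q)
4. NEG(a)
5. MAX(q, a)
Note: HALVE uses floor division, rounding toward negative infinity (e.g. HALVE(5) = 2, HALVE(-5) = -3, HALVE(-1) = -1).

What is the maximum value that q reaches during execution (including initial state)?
0

Values of q at each step:
Initial: q = 0 ← maximum
After step 1: q = 0
After step 2: q = 0
After step 3: q = 0
After step 4: q = 0
After step 5: q = 0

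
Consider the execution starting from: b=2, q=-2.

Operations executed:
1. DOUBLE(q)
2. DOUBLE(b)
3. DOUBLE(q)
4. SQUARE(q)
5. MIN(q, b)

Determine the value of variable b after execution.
b = 4

Tracing execution:
Step 1: DOUBLE(q) → b = 2
Step 2: DOUBLE(b) → b = 4
Step 3: DOUBLE(q) → b = 4
Step 4: SQUARE(q) → b = 4
Step 5: MIN(q, b) → b = 4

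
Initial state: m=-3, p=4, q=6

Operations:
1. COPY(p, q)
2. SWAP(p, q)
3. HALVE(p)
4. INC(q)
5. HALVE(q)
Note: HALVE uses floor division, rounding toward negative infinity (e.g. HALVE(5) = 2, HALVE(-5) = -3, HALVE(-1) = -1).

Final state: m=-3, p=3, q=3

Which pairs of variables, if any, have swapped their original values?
None

Comparing initial and final values:
m: -3 → -3
p: 4 → 3
q: 6 → 3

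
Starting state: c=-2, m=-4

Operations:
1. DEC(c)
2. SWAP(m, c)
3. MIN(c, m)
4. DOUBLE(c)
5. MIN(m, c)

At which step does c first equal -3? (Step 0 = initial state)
Step 1

Tracing c:
Initial: c = -2
After step 1: c = -3 ← first occurrence
After step 2: c = -4
After step 3: c = -4
After step 4: c = -8
After step 5: c = -8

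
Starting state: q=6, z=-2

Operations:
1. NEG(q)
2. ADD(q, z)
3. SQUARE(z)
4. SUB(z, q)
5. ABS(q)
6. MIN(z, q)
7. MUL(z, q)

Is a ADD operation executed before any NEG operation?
No

First ADD: step 2
First NEG: step 1
Since 2 > 1, NEG comes first.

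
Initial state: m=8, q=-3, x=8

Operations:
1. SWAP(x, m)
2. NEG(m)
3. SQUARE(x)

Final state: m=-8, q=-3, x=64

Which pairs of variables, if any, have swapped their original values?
None

Comparing initial and final values:
m: 8 → -8
q: -3 → -3
x: 8 → 64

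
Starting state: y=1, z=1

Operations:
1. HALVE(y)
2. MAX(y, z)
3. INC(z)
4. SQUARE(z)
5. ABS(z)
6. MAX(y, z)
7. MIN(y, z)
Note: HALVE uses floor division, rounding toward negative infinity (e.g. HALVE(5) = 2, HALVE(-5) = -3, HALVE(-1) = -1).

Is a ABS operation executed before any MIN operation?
Yes

First ABS: step 5
First MIN: step 7
Since 5 < 7, ABS comes first.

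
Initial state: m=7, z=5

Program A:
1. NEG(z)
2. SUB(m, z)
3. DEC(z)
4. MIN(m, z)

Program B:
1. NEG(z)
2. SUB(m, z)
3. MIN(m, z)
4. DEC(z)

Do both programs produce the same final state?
No

Program A final state: m=-6, z=-6
Program B final state: m=-5, z=-6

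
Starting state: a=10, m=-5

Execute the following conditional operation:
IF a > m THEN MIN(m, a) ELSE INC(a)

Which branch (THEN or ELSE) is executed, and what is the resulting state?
Branch: THEN, Final state: a=10, m=-5

Evaluating condition: a > m
a = 10, m = -5
Condition is True, so THEN branch executes
After MIN(m, a): a=10, m=-5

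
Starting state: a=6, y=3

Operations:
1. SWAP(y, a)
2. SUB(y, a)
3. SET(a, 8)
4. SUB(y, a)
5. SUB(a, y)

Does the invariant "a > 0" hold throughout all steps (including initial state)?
Yes

The invariant holds at every step.

State at each step:
Initial: a=6, y=3
After step 1: a=3, y=6
After step 2: a=3, y=3
After step 3: a=8, y=3
After step 4: a=8, y=-5
After step 5: a=13, y=-5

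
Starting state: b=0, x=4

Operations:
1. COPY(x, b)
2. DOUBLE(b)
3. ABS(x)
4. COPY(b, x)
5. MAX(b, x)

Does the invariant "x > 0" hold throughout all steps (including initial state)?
No, violated after step 1

The invariant is violated after step 1.

State at each step:
Initial: b=0, x=4
After step 1: b=0, x=0
After step 2: b=0, x=0
After step 3: b=0, x=0
After step 4: b=0, x=0
After step 5: b=0, x=0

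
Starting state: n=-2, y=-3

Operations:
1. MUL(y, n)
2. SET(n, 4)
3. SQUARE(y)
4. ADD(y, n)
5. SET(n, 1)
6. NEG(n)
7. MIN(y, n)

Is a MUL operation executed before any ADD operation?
Yes

First MUL: step 1
First ADD: step 4
Since 1 < 4, MUL comes first.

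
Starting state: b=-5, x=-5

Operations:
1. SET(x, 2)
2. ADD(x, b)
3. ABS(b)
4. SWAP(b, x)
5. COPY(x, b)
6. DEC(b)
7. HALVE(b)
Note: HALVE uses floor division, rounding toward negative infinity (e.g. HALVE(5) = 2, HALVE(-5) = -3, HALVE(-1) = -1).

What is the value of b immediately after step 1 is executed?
b = -5

Tracing b through execution:
Initial: b = -5
After step 1 (SET(x, 2)): b = -5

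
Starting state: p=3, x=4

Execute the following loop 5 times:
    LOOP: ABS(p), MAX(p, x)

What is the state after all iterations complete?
p=4, x=4

Iteration trace:
Start: p=3, x=4
After iteration 1: p=4, x=4
After iteration 2: p=4, x=4
After iteration 3: p=4, x=4
After iteration 4: p=4, x=4
After iteration 5: p=4, x=4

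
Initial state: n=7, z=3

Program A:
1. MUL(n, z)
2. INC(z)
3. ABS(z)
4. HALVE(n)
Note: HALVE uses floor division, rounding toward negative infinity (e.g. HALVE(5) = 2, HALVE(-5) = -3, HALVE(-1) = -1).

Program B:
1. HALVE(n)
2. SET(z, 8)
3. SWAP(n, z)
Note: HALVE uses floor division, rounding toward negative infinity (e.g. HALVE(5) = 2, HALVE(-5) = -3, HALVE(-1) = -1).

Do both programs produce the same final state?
No

Program A final state: n=10, z=4
Program B final state: n=8, z=3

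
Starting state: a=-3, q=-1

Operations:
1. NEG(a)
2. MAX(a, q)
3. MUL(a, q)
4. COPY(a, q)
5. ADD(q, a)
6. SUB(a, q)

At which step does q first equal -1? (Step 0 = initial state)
Step 0

Tracing q:
Initial: q = -1 ← first occurrence
After step 1: q = -1
After step 2: q = -1
After step 3: q = -1
After step 4: q = -1
After step 5: q = -2
After step 6: q = -2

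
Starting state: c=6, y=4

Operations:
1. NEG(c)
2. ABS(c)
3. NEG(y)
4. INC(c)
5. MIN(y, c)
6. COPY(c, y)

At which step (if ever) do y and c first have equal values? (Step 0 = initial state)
Step 6

y and c first become equal after step 6.

Comparing values at each step:
Initial: y=4, c=6
After step 1: y=4, c=-6
After step 2: y=4, c=6
After step 3: y=-4, c=6
After step 4: y=-4, c=7
After step 5: y=-4, c=7
After step 6: y=-4, c=-4 ← equal!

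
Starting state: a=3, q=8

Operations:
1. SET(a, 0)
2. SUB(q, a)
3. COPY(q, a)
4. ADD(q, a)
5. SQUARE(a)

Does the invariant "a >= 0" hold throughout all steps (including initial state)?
Yes

The invariant holds at every step.

State at each step:
Initial: a=3, q=8
After step 1: a=0, q=8
After step 2: a=0, q=8
After step 3: a=0, q=0
After step 4: a=0, q=0
After step 5: a=0, q=0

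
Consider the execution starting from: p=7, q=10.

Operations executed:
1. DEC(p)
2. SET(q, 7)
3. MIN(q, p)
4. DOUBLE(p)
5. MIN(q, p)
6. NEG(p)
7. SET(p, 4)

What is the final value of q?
q = 6

Tracing execution:
Step 1: DEC(p) → q = 10
Step 2: SET(q, 7) → q = 7
Step 3: MIN(q, p) → q = 6
Step 4: DOUBLE(p) → q = 6
Step 5: MIN(q, p) → q = 6
Step 6: NEG(p) → q = 6
Step 7: SET(p, 4) → q = 6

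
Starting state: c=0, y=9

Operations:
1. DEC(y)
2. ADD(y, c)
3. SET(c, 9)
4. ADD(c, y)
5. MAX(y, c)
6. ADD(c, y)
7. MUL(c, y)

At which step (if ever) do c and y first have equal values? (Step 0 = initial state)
Step 5

c and y first become equal after step 5.

Comparing values at each step:
Initial: c=0, y=9
After step 1: c=0, y=8
After step 2: c=0, y=8
After step 3: c=9, y=8
After step 4: c=17, y=8
After step 5: c=17, y=17 ← equal!
After step 6: c=34, y=17
After step 7: c=578, y=17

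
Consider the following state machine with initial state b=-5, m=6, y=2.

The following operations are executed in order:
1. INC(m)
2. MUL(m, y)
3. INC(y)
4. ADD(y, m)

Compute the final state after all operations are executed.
{b: -5, m: 14, y: 17}

Step-by-step execution:
Initial: b=-5, m=6, y=2
After step 1 (INC(m)): b=-5, m=7, y=2
After step 2 (MUL(m, y)): b=-5, m=14, y=2
After step 3 (INC(y)): b=-5, m=14, y=3
After step 4 (ADD(y, m)): b=-5, m=14, y=17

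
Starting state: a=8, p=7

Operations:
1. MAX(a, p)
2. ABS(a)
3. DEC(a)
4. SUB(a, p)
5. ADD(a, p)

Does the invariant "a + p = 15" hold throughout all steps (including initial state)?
No, violated after step 3

The invariant is violated after step 3.

State at each step:
Initial: a=8, p=7
After step 1: a=8, p=7
After step 2: a=8, p=7
After step 3: a=7, p=7
After step 4: a=0, p=7
After step 5: a=7, p=7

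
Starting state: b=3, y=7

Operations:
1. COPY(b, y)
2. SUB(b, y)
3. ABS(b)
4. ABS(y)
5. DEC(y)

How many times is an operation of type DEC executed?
1

Counting DEC operations:
Step 5: DEC(y) ← DEC
Total: 1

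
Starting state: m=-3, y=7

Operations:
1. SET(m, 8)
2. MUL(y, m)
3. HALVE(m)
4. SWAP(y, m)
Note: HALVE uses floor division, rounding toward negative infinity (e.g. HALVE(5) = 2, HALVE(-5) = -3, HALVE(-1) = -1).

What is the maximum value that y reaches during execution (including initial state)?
56

Values of y at each step:
Initial: y = 7
After step 1: y = 7
After step 2: y = 56 ← maximum
After step 3: y = 56
After step 4: y = 4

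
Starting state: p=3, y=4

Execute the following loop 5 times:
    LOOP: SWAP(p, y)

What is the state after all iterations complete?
p=4, y=3

Iteration trace:
Start: p=3, y=4
After iteration 1: p=4, y=3
After iteration 2: p=3, y=4
After iteration 3: p=4, y=3
After iteration 4: p=3, y=4
After iteration 5: p=4, y=3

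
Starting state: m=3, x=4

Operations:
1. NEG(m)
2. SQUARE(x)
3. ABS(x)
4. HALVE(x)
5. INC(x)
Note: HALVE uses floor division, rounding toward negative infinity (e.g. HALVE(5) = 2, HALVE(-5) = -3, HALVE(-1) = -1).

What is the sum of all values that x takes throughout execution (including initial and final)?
57

Values of x at each step:
Initial: x = 4
After step 1: x = 4
After step 2: x = 16
After step 3: x = 16
After step 4: x = 8
After step 5: x = 9
Sum = 4 + 4 + 16 + 16 + 8 + 9 = 57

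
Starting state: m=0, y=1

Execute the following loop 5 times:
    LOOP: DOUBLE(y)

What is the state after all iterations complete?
m=0, y=32

Iteration trace:
Start: m=0, y=1
After iteration 1: m=0, y=2
After iteration 2: m=0, y=4
After iteration 3: m=0, y=8
After iteration 4: m=0, y=16
After iteration 5: m=0, y=32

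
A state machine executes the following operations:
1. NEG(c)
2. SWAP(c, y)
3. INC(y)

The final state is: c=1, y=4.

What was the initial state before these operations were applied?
c=-3, y=1

Working backwards:
Final state: c=1, y=4
Before step 3 (INC(y)): c=1, y=3
Before step 2 (SWAP(c, y)): c=3, y=1
Before step 1 (NEG(c)): c=-3, y=1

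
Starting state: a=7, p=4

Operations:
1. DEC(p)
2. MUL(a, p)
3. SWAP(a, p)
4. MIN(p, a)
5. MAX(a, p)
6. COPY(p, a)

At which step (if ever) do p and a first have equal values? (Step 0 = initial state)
Step 4

p and a first become equal after step 4.

Comparing values at each step:
Initial: p=4, a=7
After step 1: p=3, a=7
After step 2: p=3, a=21
After step 3: p=21, a=3
After step 4: p=3, a=3 ← equal!
After step 5: p=3, a=3 ← equal!
After step 6: p=3, a=3 ← equal!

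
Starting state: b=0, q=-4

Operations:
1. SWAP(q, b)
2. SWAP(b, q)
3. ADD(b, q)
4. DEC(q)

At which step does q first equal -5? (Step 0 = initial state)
Step 4

Tracing q:
Initial: q = -4
After step 1: q = 0
After step 2: q = -4
After step 3: q = -4
After step 4: q = -5 ← first occurrence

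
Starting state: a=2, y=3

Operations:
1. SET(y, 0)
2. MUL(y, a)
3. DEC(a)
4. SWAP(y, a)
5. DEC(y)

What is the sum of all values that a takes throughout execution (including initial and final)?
7

Values of a at each step:
Initial: a = 2
After step 1: a = 2
After step 2: a = 2
After step 3: a = 1
After step 4: a = 0
After step 5: a = 0
Sum = 2 + 2 + 2 + 1 + 0 + 0 = 7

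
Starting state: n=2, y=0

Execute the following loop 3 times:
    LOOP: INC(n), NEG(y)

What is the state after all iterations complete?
n=5, y=0

Iteration trace:
Start: n=2, y=0
After iteration 1: n=3, y=0
After iteration 2: n=4, y=0
After iteration 3: n=5, y=0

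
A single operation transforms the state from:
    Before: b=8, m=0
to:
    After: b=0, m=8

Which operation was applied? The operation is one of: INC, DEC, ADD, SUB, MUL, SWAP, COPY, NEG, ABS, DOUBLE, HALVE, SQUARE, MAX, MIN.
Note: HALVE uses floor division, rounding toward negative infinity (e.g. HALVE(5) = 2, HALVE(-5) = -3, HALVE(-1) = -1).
SWAP(b, m)

Analyzing the change:
Before: b=8, m=0
After: b=0, m=8
Variable b changed from 8 to 0
Variable m changed from 0 to 8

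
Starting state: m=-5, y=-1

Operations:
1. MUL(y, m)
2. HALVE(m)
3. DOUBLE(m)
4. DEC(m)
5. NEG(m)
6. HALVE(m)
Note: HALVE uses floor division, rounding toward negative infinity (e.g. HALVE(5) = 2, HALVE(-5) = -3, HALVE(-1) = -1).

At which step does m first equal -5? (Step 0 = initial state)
Step 0

Tracing m:
Initial: m = -5 ← first occurrence
After step 1: m = -5
After step 2: m = -3
After step 3: m = -6
After step 4: m = -7
After step 5: m = 7
After step 6: m = 3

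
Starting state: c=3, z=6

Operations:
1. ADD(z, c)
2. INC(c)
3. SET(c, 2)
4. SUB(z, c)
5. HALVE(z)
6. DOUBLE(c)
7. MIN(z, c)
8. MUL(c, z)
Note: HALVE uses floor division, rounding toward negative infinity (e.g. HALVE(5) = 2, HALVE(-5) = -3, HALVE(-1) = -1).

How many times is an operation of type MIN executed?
1

Counting MIN operations:
Step 7: MIN(z, c) ← MIN
Total: 1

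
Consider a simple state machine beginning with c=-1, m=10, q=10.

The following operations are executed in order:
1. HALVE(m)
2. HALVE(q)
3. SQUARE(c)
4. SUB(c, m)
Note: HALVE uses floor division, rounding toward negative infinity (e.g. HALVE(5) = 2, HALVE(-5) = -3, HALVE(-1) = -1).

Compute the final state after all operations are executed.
{c: -4, m: 5, q: 5}

Step-by-step execution:
Initial: c=-1, m=10, q=10
After step 1 (HALVE(m)): c=-1, m=5, q=10
After step 2 (HALVE(q)): c=-1, m=5, q=5
After step 3 (SQUARE(c)): c=1, m=5, q=5
After step 4 (SUB(c, m)): c=-4, m=5, q=5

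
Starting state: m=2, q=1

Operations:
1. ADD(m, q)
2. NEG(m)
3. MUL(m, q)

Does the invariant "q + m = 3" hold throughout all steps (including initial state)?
No, violated after step 1

The invariant is violated after step 1.

State at each step:
Initial: m=2, q=1
After step 1: m=3, q=1
After step 2: m=-3, q=1
After step 3: m=-3, q=1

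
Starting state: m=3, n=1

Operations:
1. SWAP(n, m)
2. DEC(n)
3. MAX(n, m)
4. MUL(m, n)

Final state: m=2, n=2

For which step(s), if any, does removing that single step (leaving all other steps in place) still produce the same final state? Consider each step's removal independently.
Step(s) 3

Testing removal of each single step:
Without step 1: final = m=9, n=3 (different)
Without step 2: final = m=3, n=3 (different)
Without step 3: final = m=2, n=2 (same)
Without step 4: final = m=1, n=2 (different)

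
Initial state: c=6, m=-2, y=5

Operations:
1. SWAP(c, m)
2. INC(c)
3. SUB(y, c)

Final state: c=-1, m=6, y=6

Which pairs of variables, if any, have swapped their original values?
None

Comparing initial and final values:
c: 6 → -1
y: 5 → 6
m: -2 → 6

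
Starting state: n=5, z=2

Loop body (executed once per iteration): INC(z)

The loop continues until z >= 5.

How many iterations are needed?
3

Tracing iterations:
Initial: n=5, z=2
After iteration 1: n=5, z=3
After iteration 2: n=5, z=4
After iteration 3: n=5, z=5
z >= 5 now holds, so the loop exits after 3 iterations.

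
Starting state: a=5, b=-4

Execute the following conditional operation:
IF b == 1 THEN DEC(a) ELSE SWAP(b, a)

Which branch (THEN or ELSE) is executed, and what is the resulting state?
Branch: ELSE, Final state: a=-4, b=5

Evaluating condition: b == 1
b = -4
Condition is False, so ELSE branch executes
After SWAP(b, a): a=-4, b=5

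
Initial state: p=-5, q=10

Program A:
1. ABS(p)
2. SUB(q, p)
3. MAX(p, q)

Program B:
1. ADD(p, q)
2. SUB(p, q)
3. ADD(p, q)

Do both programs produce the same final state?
No

Program A final state: p=5, q=5
Program B final state: p=5, q=10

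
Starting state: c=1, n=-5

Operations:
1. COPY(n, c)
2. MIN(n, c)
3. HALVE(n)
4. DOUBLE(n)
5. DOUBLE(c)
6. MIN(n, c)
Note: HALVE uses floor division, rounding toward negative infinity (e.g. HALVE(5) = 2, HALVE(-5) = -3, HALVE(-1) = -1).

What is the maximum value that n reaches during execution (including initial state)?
1

Values of n at each step:
Initial: n = -5
After step 1: n = 1 ← maximum
After step 2: n = 1
After step 3: n = 0
After step 4: n = 0
After step 5: n = 0
After step 6: n = 0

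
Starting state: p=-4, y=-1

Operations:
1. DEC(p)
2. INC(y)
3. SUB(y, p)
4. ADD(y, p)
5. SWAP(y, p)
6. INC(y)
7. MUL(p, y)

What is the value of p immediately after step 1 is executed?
p = -5

Tracing p through execution:
Initial: p = -4
After step 1 (DEC(p)): p = -5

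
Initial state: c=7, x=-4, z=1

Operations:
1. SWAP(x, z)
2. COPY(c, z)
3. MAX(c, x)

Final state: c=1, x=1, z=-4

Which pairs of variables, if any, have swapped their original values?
(x, z)

Comparing initial and final values:
c: 7 → 1
x: -4 → 1
z: 1 → -4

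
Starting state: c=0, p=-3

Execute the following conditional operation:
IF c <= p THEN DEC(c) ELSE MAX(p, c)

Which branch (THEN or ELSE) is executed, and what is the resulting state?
Branch: ELSE, Final state: c=0, p=0

Evaluating condition: c <= p
c = 0, p = -3
Condition is False, so ELSE branch executes
After MAX(p, c): c=0, p=0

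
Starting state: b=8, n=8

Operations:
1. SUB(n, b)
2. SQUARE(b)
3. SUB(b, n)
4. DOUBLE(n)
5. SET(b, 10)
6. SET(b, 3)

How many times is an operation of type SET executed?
2

Counting SET operations:
Step 5: SET(b, 10) ← SET
Step 6: SET(b, 3) ← SET
Total: 2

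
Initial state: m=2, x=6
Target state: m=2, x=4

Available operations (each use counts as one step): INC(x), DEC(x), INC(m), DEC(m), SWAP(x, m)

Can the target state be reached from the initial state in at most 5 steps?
Yes

Path (2 steps): DEC(x) → DEC(x)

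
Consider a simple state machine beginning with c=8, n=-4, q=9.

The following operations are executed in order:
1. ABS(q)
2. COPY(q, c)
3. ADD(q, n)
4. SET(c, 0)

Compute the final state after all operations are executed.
{c: 0, n: -4, q: 4}

Step-by-step execution:
Initial: c=8, n=-4, q=9
After step 1 (ABS(q)): c=8, n=-4, q=9
After step 2 (COPY(q, c)): c=8, n=-4, q=8
After step 3 (ADD(q, n)): c=8, n=-4, q=4
After step 4 (SET(c, 0)): c=0, n=-4, q=4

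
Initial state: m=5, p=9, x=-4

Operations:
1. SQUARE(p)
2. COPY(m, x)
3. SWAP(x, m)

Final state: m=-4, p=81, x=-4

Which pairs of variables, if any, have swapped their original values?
None

Comparing initial and final values:
x: -4 → -4
p: 9 → 81
m: 5 → -4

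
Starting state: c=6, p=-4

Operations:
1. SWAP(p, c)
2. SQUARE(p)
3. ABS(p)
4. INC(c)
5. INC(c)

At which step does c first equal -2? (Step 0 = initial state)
Step 5

Tracing c:
Initial: c = 6
After step 1: c = -4
After step 2: c = -4
After step 3: c = -4
After step 4: c = -3
After step 5: c = -2 ← first occurrence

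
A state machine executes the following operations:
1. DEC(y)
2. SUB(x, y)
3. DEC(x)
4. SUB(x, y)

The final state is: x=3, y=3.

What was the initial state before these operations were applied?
x=10, y=4

Working backwards:
Final state: x=3, y=3
Before step 4 (SUB(x, y)): x=6, y=3
Before step 3 (DEC(x)): x=7, y=3
Before step 2 (SUB(x, y)): x=10, y=3
Before step 1 (DEC(y)): x=10, y=4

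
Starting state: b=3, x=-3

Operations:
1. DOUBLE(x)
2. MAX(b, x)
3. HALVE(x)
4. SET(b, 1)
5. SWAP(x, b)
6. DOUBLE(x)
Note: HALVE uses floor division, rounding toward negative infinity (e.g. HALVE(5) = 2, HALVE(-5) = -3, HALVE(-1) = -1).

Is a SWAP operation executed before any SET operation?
No

First SWAP: step 5
First SET: step 4
Since 5 > 4, SET comes first.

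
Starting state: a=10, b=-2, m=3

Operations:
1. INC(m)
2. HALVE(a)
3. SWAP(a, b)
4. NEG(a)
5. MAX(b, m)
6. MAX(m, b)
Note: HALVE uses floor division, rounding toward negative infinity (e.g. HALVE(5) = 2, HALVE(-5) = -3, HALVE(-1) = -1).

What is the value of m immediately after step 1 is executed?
m = 4

Tracing m through execution:
Initial: m = 3
After step 1 (INC(m)): m = 4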